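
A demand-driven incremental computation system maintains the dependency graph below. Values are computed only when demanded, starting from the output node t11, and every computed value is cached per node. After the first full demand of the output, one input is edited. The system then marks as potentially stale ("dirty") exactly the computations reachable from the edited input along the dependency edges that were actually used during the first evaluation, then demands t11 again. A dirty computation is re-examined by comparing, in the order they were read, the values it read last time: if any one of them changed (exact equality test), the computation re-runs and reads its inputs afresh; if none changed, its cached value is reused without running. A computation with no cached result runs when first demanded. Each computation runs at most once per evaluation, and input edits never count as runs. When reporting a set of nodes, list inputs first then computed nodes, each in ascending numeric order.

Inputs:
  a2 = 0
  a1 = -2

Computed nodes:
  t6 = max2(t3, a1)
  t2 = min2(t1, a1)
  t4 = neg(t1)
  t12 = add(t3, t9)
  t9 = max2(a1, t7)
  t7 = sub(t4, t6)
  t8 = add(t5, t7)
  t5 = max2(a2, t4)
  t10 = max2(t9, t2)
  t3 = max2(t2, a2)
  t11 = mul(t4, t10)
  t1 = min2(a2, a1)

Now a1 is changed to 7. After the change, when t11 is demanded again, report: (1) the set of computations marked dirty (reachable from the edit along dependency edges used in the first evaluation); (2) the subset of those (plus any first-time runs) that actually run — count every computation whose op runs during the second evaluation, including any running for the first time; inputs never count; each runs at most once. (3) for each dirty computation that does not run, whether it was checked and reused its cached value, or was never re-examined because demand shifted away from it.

First evaluation (everything demanded from the output):
  t1 = min2(0, -2) = -2
  t2 = min2(-2, -2) = -2
  t3 = max2(-2, 0) = 0
  t4 = neg(-2) = 2
  t6 = max2(0, -2) = 0
  t7 = sub(2, 0) = 2
  t9 = max2(-2, 2) = 2
  t10 = max2(2, -2) = 2
  t11 = mul(2, 2) = 4

Propagation after the edit:
  t1: runs — a1 -2->7; result 0.
  t2: runs — t1 -2->0; a1 -2->7; result 0.
  t3: runs — t2 -2->0; result 0 (same value as before).
  t4: runs — t1 -2->0; result 0.
  t6: runs — a1 -2->7; result 7.
  t7: runs — t4 2->0; t6 0->7; result -7.
  t9: runs — a1 -2->7; t7 2->-7; result 7.
  t10: runs — t9 2->7; t2 -2->0; result 7.
  t11: runs — t4 2->0; t10 2->7; result 0.

Marked dirty: t1, t2, t3, t4, t6, t7, t9, t10, t11.
Computations that run: t1, t2, t3, t4, t6, t7, t9, t10, t11 — 9 in total.
Every dirty computation ran.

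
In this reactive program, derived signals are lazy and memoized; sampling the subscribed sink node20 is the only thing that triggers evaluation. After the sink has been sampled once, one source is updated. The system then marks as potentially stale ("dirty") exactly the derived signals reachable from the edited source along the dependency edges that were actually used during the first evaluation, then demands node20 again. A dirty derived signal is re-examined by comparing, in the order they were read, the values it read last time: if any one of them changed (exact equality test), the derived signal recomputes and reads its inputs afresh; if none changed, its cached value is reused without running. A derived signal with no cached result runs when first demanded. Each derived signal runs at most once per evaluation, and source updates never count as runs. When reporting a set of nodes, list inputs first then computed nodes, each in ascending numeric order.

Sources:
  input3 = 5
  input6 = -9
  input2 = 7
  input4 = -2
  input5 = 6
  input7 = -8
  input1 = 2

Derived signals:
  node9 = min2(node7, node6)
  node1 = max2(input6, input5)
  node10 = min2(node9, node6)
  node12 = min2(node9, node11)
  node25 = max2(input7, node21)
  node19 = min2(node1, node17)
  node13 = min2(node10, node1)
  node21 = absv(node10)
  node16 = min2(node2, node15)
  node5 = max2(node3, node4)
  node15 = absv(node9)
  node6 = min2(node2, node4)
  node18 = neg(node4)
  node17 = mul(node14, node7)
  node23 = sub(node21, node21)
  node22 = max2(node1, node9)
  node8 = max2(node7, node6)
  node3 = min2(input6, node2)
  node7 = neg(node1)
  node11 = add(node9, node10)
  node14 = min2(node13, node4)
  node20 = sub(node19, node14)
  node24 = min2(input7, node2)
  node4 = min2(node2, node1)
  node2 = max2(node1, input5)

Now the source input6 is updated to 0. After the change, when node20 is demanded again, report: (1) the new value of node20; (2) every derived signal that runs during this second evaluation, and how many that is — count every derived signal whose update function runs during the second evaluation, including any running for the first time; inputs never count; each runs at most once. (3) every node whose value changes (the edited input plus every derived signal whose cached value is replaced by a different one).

First demand of the output computes:
  node1 = max2(-9, 6) = 6
  node2 = max2(6, 6) = 6
  node4 = min2(6, 6) = 6
  node6 = min2(6, 6) = 6
  node7 = neg(6) = -6
  node9 = min2(-6, 6) = -6
  node10 = min2(-6, 6) = -6
  node13 = min2(-6, 6) = -6
  node14 = min2(-6, 6) = -6
  node17 = mul(-6, -6) = 36
  node19 = min2(6, 36) = 6
  node20 = sub(6, -6) = 12

After the edit, cleaning proceeds:
  node1: a read changed (input6 -9->0) — executes, giving 6 — identical to its old value.
  node2: dirty, but its reads are unchanged (node1 unchanged, input5 unchanged); cached 6 stands.
  node4: dirty, but its reads are unchanged (node2 unchanged, node1 unchanged); cached 6 stands.
  node6: dirty, but its reads are unchanged (node2 unchanged, node4 unchanged); cached 6 stands.
  node7: dirty, but its reads are unchanged (node1 unchanged); cached -6 stands.
  node9: dirty, but its reads are unchanged (node7 unchanged, node6 unchanged); cached -6 stands.
  node10: dirty, but its reads are unchanged (node9 unchanged, node6 unchanged); cached -6 stands.
  node13: dirty, but its reads are unchanged (node10 unchanged, node1 unchanged); cached -6 stands.
  node14: dirty, but its reads are unchanged (node13 unchanged, node4 unchanged); cached -6 stands.
  node17: dirty, but its reads are unchanged (node14 unchanged, node7 unchanged); cached 36 stands.
  node19: dirty, but its reads are unchanged (node1 unchanged, node17 unchanged); cached 6 stands.
  node20: dirty, but its reads are unchanged (node19 unchanged, node14 unchanged); cached 12 stands.

Note the absorption at node1: it re-runs yet its value is the same, leaving the output's value untouched.

Demanding node20 again yields 12.
1 derived signals run: node1.
The nodes whose values change: input6.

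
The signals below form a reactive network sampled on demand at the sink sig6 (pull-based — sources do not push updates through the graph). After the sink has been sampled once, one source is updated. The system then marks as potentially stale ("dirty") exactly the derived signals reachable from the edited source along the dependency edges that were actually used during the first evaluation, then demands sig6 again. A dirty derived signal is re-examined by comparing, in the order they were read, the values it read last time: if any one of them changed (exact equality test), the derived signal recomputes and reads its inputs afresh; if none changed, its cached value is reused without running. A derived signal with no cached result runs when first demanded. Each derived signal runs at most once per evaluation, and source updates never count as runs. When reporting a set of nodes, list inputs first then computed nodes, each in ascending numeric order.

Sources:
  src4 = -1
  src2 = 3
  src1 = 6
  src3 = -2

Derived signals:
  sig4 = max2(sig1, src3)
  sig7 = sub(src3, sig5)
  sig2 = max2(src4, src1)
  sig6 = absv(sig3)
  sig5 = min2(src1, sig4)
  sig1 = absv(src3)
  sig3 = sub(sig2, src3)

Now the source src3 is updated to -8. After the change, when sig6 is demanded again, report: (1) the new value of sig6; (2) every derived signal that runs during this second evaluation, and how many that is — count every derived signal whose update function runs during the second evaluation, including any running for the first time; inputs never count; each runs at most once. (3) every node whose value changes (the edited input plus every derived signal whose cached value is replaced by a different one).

Initial pass — values computed on the first demand:
  sig2 = max2(-1, 6) = 6
  sig3 = sub(6, -2) = 8
  sig6 = absv(8) = 8

Second demand — change propagation:
  sig3: re-runs because src3 -2->-8; new result 14.
  sig6: re-runs because sig3 8->14; new result 14.

sig6 now evaluates to 14.
Run set: sig3, sig6 (2 run).
Changed values: src3, sig3, sig6.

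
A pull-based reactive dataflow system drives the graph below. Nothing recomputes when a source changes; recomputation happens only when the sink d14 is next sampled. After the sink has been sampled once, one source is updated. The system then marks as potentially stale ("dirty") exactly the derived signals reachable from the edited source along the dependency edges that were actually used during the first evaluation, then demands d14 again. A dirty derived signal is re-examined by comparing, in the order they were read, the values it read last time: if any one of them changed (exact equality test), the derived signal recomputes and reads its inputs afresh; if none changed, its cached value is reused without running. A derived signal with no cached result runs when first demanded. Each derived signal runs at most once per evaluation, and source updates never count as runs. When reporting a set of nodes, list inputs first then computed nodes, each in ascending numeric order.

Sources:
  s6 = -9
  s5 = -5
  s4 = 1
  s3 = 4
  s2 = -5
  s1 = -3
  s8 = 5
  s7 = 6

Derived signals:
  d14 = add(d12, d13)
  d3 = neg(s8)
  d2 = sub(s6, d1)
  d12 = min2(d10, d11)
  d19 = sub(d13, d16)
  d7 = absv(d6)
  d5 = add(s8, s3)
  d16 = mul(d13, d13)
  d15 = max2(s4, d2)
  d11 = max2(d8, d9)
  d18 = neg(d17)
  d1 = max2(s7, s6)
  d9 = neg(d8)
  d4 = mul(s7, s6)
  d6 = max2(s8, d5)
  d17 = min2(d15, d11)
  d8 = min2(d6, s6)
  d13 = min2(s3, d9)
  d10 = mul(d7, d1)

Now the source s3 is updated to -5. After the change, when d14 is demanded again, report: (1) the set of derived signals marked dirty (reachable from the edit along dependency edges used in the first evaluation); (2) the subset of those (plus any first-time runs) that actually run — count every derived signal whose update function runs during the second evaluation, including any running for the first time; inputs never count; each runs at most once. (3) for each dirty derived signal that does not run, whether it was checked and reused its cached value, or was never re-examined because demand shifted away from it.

Marked dirty: d5, d6, d7, d8, d9, d10, d11, d12, d13, d14.
Derived signals that run: d5, d6, d7, d8, d10, d12, d13, d14 — 8 in total.
Checked but reused from cache: d9, d11.
Key observation: the cutoff stops propagation at d9 — its inputs' values are unchanged, so it reuses its cache.

First evaluation (everything demanded from the output):
  d1 = max2(6, -9) = 6
  d5 = add(5, 4) = 9
  d6 = max2(5, 9) = 9
  d7 = absv(9) = 9
  d8 = min2(9, -9) = -9
  d9 = neg(-9) = 9
  d10 = mul(9, 6) = 54
  d11 = max2(-9, 9) = 9
  d12 = min2(54, 9) = 9
  d13 = min2(4, 9) = 4
  d14 = add(9, 4) = 13

Propagation after the edit:
  d5: runs — s3 4->-5; result 0.
  d6: runs — d5 9->0; result 5.
  d7: runs — d6 9->5; result 5.
  d8: runs — d6 9->5; result -9 (same value as before).
  d9: checked — values it read are unchanged (d8 unchanged); reused cached 9 without running.
  d10: runs — d7 9->5; result 30.
  d11: checked — values it read are unchanged (d8 unchanged, d9 unchanged); reused cached 9 without running.
  d12: runs — d10 54->30; result 9 (same value as before).
  d13: runs — s3 4->-5; result -5.
  d14: runs — d13 4->-5; result 4.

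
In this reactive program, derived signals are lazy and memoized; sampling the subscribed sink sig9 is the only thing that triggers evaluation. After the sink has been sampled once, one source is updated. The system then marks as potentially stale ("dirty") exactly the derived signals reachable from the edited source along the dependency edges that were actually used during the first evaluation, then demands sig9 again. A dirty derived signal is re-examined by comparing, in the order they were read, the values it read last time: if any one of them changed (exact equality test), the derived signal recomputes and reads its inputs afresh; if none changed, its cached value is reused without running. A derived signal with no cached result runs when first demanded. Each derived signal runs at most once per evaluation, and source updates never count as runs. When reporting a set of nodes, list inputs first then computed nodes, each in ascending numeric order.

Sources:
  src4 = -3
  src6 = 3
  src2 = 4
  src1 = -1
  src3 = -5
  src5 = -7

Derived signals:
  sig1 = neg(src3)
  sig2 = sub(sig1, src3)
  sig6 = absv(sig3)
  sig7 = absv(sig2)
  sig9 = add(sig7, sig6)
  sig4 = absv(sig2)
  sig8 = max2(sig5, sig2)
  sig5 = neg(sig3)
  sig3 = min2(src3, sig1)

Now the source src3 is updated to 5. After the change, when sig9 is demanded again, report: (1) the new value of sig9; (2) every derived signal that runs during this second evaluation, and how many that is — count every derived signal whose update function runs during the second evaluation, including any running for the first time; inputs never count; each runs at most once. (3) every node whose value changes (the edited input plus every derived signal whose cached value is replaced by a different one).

Demanding sig9 again yields 15.
4 derived signals run: sig1, sig2, sig3, sig7.
The nodes whose values change: src3, sig1, sig2.
Note where the cutoff bites: sig6 is checked, finds nothing changed, and keeps its cache.

First demand of the output computes:
  sig1 = neg(-5) = 5
  sig2 = sub(5, -5) = 10
  sig3 = min2(-5, 5) = -5
  sig6 = absv(-5) = 5
  sig7 = absv(10) = 10
  sig9 = add(10, 5) = 15

After the edit, cleaning proceeds:
  sig1: a read changed (src3 -5->5) — executes, giving -5.
  sig2: a read changed (sig1 5->-5; src3 -5->5) — executes, giving -10.
  sig3: a read changed (src3 -5->5; sig1 5->-5) — executes, giving -5 — identical to its old value.
  sig6: dirty, but its reads are unchanged (sig3 unchanged); cached 5 stands.
  sig7: a read changed (sig2 10->-10) — executes, giving 10 — identical to its old value.
  sig9: dirty, but its reads are unchanged (sig7 unchanged, sig6 unchanged); cached 15 stands.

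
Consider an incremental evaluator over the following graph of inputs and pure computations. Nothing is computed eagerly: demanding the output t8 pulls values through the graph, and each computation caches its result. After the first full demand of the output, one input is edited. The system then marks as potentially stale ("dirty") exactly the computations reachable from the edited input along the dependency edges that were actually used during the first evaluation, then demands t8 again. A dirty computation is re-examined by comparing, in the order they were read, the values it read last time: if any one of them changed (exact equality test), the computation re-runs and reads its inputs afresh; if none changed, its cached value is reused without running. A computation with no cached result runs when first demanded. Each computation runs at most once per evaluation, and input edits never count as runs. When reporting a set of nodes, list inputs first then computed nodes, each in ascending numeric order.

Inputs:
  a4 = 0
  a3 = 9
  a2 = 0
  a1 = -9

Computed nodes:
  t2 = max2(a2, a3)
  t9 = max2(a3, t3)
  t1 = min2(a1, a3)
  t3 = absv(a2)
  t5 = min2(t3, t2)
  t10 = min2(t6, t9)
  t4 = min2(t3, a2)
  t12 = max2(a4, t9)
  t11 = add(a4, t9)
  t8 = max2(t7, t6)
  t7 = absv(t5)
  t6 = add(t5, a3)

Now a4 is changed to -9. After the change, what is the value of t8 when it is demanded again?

Initial pass — values computed on the first demand:
  t2 = max2(0, 9) = 9
  t3 = absv(0) = 0
  t5 = min2(0, 9) = 0
  t6 = add(0, 9) = 9
  t7 = absv(0) = 0
  t8 = max2(0, 9) = 9

Second demand — change propagation:
  no demanded computation ever read a4, so the edit dirties nothing and nothing runs.

The important point: nothing the output needs ever reads a4, so the edit is invisible to it.

t8 now evaluates to 9.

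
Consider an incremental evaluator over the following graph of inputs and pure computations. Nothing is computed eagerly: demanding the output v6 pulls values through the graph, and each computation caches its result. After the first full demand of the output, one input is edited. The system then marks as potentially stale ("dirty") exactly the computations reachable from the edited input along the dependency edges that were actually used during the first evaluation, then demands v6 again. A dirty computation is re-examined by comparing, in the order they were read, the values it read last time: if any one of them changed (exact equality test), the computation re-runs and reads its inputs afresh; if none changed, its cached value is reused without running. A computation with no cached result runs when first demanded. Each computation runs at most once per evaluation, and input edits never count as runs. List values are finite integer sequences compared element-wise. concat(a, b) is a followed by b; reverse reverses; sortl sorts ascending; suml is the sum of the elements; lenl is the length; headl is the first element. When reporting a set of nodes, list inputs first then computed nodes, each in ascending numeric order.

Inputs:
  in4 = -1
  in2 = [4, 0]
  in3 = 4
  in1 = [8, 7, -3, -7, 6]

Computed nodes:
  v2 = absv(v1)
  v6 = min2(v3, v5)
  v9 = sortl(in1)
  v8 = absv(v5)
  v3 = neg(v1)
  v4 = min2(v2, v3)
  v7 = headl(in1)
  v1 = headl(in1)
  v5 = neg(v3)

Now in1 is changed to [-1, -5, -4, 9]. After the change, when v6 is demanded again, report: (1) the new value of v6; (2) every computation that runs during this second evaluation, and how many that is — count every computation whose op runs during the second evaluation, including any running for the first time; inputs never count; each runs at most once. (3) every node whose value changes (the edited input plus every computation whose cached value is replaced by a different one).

Initial pass — values computed on the first demand:
  v1 = headl([8, 7, -3, -7, 6]) = 8
  v3 = neg(8) = -8
  v5 = neg(-8) = 8
  v6 = min2(-8, 8) = -8

Second demand — change propagation:
  v1: re-runs because in1 [8, 7, -3, -7, 6]->[-1, -5, -4, 9]; new result -1.
  v3: re-runs because v1 8->-1; new result 1.
  v5: re-runs because v3 -8->1; new result -1.
  v6: re-runs because v3 -8->1; v5 8->-1; new result -1.

v6 now evaluates to -1.
Run set: v1, v3, v5, v6 (4 run).
Changed values: in1, v1, v3, v5, v6.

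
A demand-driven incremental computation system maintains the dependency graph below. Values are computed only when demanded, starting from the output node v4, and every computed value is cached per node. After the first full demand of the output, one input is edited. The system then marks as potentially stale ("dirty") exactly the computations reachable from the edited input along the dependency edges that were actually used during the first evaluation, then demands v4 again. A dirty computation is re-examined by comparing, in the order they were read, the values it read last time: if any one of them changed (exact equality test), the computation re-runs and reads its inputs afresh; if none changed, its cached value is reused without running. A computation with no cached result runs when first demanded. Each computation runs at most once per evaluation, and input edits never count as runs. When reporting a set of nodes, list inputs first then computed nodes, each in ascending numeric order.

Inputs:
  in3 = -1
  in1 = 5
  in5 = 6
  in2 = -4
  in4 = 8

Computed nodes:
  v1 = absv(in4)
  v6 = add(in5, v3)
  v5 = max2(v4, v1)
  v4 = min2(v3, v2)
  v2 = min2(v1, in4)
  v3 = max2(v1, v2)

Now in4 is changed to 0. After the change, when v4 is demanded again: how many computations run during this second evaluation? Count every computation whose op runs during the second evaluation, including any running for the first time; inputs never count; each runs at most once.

First evaluation (everything demanded from the output):
  v1 = absv(8) = 8
  v2 = min2(8, 8) = 8
  v3 = max2(8, 8) = 8
  v4 = min2(8, 8) = 8

Propagation after the edit:
  v1: runs — in4 8->0; result 0.
  v2: runs — v1 8->0; in4 8->0; result 0.
  v3: runs — v1 8->0; v2 8->0; result 0.
  v4: runs — v3 8->0; v2 8->0; result 0.

Computations that run: v1, v2, v3, v4 — 4 in total.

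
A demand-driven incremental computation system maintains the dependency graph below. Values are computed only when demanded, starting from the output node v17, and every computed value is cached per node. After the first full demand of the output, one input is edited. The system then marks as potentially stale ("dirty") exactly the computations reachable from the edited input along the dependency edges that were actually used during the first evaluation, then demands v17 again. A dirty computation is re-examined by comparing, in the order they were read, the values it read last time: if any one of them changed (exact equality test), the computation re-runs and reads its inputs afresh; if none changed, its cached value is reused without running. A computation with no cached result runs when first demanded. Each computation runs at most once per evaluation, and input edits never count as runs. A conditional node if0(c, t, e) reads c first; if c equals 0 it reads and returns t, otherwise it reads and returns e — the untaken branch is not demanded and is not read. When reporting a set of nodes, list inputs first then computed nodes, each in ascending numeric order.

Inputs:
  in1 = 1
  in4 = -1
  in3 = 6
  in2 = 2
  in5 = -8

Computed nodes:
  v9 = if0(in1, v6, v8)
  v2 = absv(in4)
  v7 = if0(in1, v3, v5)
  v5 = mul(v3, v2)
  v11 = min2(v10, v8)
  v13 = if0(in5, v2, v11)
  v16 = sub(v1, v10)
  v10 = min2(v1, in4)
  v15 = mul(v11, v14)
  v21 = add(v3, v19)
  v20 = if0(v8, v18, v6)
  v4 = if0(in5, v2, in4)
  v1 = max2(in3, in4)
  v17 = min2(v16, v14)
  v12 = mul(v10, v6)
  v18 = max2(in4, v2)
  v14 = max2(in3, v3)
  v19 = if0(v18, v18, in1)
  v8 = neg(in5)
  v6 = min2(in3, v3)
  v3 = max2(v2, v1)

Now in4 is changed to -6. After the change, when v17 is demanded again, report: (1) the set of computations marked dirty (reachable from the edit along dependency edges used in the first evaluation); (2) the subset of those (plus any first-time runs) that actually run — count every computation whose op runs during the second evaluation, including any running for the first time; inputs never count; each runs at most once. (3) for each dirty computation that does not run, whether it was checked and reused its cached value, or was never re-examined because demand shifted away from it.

First evaluation (everything demanded from the output):
  v1 = max2(6, -1) = 6
  v2 = absv(-1) = 1
  v3 = max2(1, 6) = 6
  v10 = min2(6, -1) = -1
  v14 = max2(6, 6) = 6
  v16 = sub(6, -1) = 7
  v17 = min2(7, 6) = 6

Propagation after the edit:
  v1: runs — in4 -1->-6; result 6 (same value as before).
  v2: runs — in4 -1->-6; result 6.
  v3: runs — v2 1->6; result 6 (same value as before).
  v10: runs — in4 -1->-6; result -6.
  v14: checked — values it read are unchanged (in3 unchanged, v3 unchanged); reused cached 6 without running.
  v16: runs — v10 -1->-6; result 12.
  v17: runs — v16 7->12; result 6 (same value as before).

Key observation: the cutoff stops propagation at v14 — its inputs' values are unchanged, so it reuses its cache.

Marked dirty: v1, v2, v3, v10, v14, v16, v17.
Computations that run: v1, v2, v3, v10, v16, v17 — 6 in total.
Checked but reused from cache: v14.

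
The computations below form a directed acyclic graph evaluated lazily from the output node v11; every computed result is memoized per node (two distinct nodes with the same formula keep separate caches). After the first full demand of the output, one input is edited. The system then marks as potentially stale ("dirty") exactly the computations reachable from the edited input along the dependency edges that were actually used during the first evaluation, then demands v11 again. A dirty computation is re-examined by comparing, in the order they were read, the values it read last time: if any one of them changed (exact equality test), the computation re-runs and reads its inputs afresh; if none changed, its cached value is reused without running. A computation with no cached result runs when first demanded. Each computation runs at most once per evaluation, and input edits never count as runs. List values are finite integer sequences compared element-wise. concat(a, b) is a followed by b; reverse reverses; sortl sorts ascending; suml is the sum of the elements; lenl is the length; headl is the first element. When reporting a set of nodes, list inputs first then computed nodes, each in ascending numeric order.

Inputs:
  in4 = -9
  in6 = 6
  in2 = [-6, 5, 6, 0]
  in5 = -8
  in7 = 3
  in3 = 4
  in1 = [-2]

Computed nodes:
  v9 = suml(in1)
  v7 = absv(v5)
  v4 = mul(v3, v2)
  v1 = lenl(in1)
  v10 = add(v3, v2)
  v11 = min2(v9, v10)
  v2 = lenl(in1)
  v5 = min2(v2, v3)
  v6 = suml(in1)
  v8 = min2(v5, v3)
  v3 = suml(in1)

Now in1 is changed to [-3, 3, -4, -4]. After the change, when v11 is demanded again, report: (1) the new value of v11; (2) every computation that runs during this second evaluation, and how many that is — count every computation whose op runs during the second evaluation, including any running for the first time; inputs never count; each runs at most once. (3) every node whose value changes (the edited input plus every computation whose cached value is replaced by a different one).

First demand of the output computes:
  v2 = lenl([-2]) = 1
  v3 = suml([-2]) = -2
  v9 = suml([-2]) = -2
  v10 = add(-2, 1) = -1
  v11 = min2(-2, -1) = -2

After the edit, cleaning proceeds:
  v2: a read changed (in1 [-2]->[-3, 3, -4, -4]) — executes, giving 4.
  v3: a read changed (in1 [-2]->[-3, 3, -4, -4]) — executes, giving -8.
  v9: a read changed (in1 [-2]->[-3, 3, -4, -4]) — executes, giving -8.
  v10: a read changed (v3 -2->-8; v2 1->4) — executes, giving -4.
  v11: a read changed (v9 -2->-8; v10 -1->-4) — executes, giving -8.

Demanding v11 again yields -8.
5 computations run: v2, v3, v9, v10, v11.
The nodes whose values change: in1, v2, v3, v9, v10, v11.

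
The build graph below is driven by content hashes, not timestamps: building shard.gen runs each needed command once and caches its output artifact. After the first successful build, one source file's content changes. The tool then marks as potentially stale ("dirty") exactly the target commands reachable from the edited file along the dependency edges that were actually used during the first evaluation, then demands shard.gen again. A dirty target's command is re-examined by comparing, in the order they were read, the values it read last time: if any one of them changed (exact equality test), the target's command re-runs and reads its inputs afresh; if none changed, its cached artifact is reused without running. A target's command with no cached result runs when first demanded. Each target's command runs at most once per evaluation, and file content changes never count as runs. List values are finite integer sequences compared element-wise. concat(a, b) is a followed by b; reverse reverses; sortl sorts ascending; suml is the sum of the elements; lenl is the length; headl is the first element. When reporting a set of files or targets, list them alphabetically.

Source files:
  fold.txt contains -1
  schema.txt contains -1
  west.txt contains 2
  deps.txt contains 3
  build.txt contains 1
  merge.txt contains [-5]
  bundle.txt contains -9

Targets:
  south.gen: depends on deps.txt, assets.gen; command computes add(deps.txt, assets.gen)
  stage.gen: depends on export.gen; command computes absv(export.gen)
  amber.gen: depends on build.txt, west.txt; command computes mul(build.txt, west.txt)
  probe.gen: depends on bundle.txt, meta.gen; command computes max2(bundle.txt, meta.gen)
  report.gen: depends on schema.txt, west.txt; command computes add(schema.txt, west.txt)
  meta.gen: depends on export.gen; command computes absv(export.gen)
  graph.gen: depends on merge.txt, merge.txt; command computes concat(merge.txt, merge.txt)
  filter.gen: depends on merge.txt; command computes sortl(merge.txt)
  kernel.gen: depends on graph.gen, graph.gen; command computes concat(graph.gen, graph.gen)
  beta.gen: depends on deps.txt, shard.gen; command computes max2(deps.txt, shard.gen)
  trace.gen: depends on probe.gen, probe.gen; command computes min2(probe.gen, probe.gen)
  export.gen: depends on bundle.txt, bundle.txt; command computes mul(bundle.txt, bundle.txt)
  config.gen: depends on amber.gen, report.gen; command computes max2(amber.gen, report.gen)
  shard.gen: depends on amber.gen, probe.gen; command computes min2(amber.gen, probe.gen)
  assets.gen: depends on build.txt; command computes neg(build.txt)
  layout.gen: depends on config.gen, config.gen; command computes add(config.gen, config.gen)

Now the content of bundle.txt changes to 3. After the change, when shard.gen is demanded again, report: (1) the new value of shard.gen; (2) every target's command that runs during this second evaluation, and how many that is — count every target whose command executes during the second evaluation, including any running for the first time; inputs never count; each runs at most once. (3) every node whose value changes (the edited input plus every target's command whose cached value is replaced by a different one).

Initial pass — values computed on the first demand:
  amber.gen = mul(1, 2) = 2
  export.gen = mul(-9, -9) = 81
  meta.gen = absv(81) = 81
  probe.gen = max2(-9, 81) = 81
  shard.gen = min2(2, 81) = 2

Second demand — change propagation:
  export.gen: re-runs because bundle.txt -9->3; bundle.txt -9->3; new result 9.
  meta.gen: re-runs because export.gen 81->9; new result 9.
  probe.gen: re-runs because bundle.txt -9->3; meta.gen 81->9; new result 9.
  shard.gen: re-runs because probe.gen 81->9; new result 2 (unchanged).

shard.gen now evaluates to 2.
Run set: export.gen, meta.gen, probe.gen, shard.gen (4 run).
Changed values: bundle.txt, export.gen, meta.gen, probe.gen.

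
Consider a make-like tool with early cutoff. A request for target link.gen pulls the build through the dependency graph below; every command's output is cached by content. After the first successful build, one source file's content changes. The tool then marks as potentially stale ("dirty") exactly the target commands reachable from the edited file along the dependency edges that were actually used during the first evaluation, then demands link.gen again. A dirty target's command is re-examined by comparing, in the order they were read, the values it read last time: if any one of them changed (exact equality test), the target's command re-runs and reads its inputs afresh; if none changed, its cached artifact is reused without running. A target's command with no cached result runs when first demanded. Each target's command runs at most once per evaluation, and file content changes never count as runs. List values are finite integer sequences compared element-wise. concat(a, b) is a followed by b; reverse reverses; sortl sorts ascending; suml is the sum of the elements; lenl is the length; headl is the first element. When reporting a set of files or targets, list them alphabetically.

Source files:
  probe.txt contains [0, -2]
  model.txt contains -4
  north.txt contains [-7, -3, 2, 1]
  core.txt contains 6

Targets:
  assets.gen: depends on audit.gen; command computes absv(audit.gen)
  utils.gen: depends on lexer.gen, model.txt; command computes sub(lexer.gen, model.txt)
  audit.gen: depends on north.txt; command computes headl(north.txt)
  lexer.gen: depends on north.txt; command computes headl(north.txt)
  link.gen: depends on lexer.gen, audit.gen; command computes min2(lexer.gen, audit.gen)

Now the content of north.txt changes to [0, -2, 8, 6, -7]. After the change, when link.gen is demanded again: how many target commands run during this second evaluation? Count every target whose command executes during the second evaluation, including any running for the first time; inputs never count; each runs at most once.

3 target commands run: audit.gen, lexer.gen, link.gen.

First demand of the output computes:
  audit.gen = headl([-7, -3, 2, 1]) = -7
  lexer.gen = headl([-7, -3, 2, 1]) = -7
  link.gen = min2(-7, -7) = -7

After the edit, cleaning proceeds:
  audit.gen: a read changed (north.txt [-7, -3, 2, 1]->[0, -2, 8, 6, -7]) — executes, giving 0.
  lexer.gen: a read changed (north.txt [-7, -3, 2, 1]->[0, -2, 8, 6, -7]) — executes, giving 0.
  link.gen: a read changed (lexer.gen -7->0; audit.gen -7->0) — executes, giving 0.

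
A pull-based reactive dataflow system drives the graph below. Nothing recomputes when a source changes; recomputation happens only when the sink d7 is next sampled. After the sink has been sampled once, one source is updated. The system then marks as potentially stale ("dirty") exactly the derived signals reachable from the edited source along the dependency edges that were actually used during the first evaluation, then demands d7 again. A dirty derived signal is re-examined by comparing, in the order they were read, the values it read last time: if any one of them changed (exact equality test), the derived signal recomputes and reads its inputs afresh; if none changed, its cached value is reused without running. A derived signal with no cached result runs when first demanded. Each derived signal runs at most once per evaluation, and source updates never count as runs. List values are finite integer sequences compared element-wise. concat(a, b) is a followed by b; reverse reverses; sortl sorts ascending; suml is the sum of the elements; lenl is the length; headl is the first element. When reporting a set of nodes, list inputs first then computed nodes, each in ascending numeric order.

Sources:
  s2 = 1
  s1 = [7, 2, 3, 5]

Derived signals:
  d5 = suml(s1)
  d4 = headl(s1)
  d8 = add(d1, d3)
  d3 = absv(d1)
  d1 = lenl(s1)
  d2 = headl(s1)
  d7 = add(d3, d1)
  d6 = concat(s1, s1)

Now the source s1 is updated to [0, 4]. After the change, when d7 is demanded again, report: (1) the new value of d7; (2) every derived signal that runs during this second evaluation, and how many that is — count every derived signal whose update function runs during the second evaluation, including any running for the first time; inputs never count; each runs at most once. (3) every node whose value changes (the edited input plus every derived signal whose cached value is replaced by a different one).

First evaluation (everything demanded from the output):
  d1 = lenl([7, 2, 3, 5]) = 4
  d3 = absv(4) = 4
  d7 = add(4, 4) = 8

Propagation after the edit:
  d1: runs — s1 [7, 2, 3, 5]->[0, 4]; result 2.
  d3: runs — d1 4->2; result 2.
  d7: runs — d3 4->2; d1 4->2; result 4.

New value of d7: 4.
Derived signals that run: d1, d3, d7 — 3 in total.
Values that change: s1, d1, d3, d7.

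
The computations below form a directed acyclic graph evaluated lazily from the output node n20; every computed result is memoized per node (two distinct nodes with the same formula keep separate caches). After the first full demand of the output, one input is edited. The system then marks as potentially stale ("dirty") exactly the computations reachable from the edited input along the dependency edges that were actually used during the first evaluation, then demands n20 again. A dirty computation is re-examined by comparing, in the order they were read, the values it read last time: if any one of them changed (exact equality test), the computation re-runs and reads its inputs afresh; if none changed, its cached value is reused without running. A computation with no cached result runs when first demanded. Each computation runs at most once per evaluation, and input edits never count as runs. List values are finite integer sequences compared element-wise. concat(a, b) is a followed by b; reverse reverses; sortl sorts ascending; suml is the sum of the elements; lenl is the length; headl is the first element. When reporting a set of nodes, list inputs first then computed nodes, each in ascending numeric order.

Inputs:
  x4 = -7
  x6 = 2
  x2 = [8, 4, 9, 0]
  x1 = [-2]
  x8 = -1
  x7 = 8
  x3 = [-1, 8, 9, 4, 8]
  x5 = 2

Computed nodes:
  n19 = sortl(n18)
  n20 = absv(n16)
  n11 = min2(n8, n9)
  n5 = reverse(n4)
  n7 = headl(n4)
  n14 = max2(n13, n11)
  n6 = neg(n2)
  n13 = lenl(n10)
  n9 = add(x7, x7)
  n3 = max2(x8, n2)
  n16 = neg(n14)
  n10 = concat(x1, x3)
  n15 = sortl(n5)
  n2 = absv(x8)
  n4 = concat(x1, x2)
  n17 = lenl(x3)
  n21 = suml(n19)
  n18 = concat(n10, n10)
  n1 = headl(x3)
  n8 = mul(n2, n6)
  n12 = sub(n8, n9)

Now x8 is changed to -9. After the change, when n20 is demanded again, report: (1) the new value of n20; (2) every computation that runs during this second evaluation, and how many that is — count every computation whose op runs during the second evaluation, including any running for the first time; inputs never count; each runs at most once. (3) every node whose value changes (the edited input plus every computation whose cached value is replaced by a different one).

First demand of the output computes:
  n2 = absv(-1) = 1
  n6 = neg(1) = -1
  n8 = mul(1, -1) = -1
  n9 = add(8, 8) = 16
  n10 = concat([-2], [-1, 8, 9, 4, 8]) = [-2, -1, 8, 9, 4, 8]
  n11 = min2(-1, 16) = -1
  n13 = lenl([-2, -1, 8, 9, 4, 8]) = 6
  n14 = max2(6, -1) = 6
  n16 = neg(6) = -6
  n20 = absv(-6) = 6

After the edit, cleaning proceeds:
  n2: a read changed (x8 -1->-9) — executes, giving 9.
  n6: a read changed (n2 1->9) — executes, giving -9.
  n8: a read changed (n2 1->9; n6 -1->-9) — executes, giving -81.
  n11: a read changed (n8 -1->-81) — executes, giving -81.
  n14: a read changed (n11 -1->-81) — executes, giving 6 — identical to its old value.
  n16: dirty, but its reads are unchanged (n14 unchanged); cached -6 stands.
  n20: dirty, but its reads are unchanged (n16 unchanged); cached 6 stands.

Note the absorption at n14: it re-runs yet its value is the same, leaving the output's value untouched.

Demanding n20 again yields 6.
5 computations run: n2, n6, n8, n11, n14.
The nodes whose values change: x8, n2, n6, n8, n11.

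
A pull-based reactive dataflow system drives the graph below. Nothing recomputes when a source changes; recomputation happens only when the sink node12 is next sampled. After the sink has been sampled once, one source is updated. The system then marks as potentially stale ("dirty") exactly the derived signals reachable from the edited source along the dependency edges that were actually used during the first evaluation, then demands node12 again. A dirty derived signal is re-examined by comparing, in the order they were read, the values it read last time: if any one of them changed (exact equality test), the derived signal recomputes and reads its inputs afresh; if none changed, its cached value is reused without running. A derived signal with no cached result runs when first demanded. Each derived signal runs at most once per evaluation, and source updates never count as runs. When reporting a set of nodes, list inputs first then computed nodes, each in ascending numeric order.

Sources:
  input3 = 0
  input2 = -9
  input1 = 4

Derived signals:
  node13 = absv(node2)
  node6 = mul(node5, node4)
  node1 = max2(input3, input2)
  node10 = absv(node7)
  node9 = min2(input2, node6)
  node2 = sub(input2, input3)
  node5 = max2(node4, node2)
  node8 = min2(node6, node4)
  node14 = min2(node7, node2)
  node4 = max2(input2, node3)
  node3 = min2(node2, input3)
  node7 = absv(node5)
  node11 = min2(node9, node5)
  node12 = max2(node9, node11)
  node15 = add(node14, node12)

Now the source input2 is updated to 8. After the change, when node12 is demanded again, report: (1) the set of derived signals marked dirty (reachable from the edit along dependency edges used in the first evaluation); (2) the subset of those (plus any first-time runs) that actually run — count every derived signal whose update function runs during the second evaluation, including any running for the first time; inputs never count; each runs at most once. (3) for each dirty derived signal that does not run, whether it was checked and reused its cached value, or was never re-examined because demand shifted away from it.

Marked dirty: node2, node3, node4, node5, node6, node9, node11, node12.
Derived signals that run: node2, node3, node4, node5, node6, node9, node11, node12 — 8 in total.
Every dirty derived signal ran.

First evaluation (everything demanded from the output):
  node2 = sub(-9, 0) = -9
  node3 = min2(-9, 0) = -9
  node4 = max2(-9, -9) = -9
  node5 = max2(-9, -9) = -9
  node6 = mul(-9, -9) = 81
  node9 = min2(-9, 81) = -9
  node11 = min2(-9, -9) = -9
  node12 = max2(-9, -9) = -9

Propagation after the edit:
  node2: runs — input2 -9->8; result 8.
  node3: runs — node2 -9->8; result 0.
  node4: runs — input2 -9->8; node3 -9->0; result 8.
  node5: runs — node4 -9->8; node2 -9->8; result 8.
  node6: runs — node5 -9->8; node4 -9->8; result 64.
  node9: runs — input2 -9->8; node6 81->64; result 8.
  node11: runs — node9 -9->8; node5 -9->8; result 8.
  node12: runs — node9 -9->8; node11 -9->8; result 8.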